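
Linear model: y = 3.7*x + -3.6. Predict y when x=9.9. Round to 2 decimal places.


y = 3.7 * 9.9 + (-3.6)
= 36.63 + (-3.6)
= 33.03

33.03


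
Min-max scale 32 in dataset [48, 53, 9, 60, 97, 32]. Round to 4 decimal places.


Min = 9, Max = 97
Range = 97 - 9 = 88
Scaled = (x - min) / (max - min)
= (32 - 9) / 88
= 23 / 88
= 0.2614

0.2614


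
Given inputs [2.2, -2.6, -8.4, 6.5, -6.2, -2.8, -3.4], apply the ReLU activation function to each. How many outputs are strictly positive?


ReLU(x) = max(0, x) for each element:
ReLU(2.2) = 2.2
ReLU(-2.6) = 0
ReLU(-8.4) = 0
ReLU(6.5) = 6.5
ReLU(-6.2) = 0
ReLU(-2.8) = 0
ReLU(-3.4) = 0
Active neurons (>0): 2

2


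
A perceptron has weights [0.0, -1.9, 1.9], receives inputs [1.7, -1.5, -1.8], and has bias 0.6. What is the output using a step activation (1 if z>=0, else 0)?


z = w . x + b
= 0.0*1.7 + -1.9*-1.5 + 1.9*-1.8 + 0.6
= 0.0 + 2.85 + -3.42 + 0.6
= -0.57 + 0.6
= 0.03
Since z = 0.03 >= 0, output = 1

1


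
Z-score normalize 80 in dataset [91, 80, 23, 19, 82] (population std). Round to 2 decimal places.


Mean = (91 + 80 + 23 + 19 + 82) / 5 = 59.0
Variance = sum((x_i - mean)^2) / n = 978.0
Std = sqrt(978.0) = 31.273
Z = (x - mean) / std
= (80 - 59.0) / 31.273
= 21.0 / 31.273
= 0.67

0.67


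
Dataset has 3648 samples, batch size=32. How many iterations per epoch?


Iterations per epoch = dataset_size / batch_size
= 3648 / 32
= 114

114


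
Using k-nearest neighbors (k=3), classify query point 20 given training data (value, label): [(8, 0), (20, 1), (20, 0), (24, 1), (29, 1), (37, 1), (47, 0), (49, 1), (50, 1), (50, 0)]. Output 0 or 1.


Distances from query 20:
Point 20 (class 0): distance = 0
Point 20 (class 1): distance = 0
Point 24 (class 1): distance = 4
K=3 nearest neighbors: classes = [0, 1, 1]
Votes for class 1: 2 / 3
Majority vote => class 1

1


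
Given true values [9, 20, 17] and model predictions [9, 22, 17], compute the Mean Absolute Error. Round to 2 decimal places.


Absolute errors: [0, 2, 0]
Sum of absolute errors = 2
MAE = 2 / 3 = 0.67

0.67


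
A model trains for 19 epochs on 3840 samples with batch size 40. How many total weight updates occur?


Iterations per epoch = 3840 / 40 = 96
Total updates = iterations_per_epoch * epochs
= 96 * 19
= 1824

1824


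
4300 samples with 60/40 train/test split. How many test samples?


Train samples = 4300 * 60% = 2580
Test samples = 4300 - 2580
= 1720

1720


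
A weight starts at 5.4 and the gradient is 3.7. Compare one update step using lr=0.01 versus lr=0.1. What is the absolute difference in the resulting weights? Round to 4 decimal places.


With lr=0.01: w_new = 5.4 - 0.01 * 3.7 = 5.363
With lr=0.1: w_new = 5.4 - 0.1 * 3.7 = 5.03
Absolute difference = |5.363 - 5.03|
= 0.3330

0.3330


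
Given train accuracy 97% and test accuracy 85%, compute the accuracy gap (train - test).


Gap = train_accuracy - test_accuracy
= 97 - 85
= 12%
This gap suggests the model is overfitting.

12


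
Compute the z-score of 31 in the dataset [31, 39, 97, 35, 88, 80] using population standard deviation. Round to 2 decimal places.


Mean = (31 + 39 + 97 + 35 + 88 + 80) / 6 = 61.6667
Variance = sum((x_i - mean)^2) / n = 740.5556
Std = sqrt(740.5556) = 27.2132
Z = (x - mean) / std
= (31 - 61.6667) / 27.2132
= -30.6667 / 27.2132
= -1.13

-1.13


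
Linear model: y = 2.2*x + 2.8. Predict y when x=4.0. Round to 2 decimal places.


y = 2.2 * 4.0 + (2.8)
= 8.8 + (2.8)
= 11.60

11.60


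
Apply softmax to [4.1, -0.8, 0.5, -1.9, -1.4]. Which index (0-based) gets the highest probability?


Softmax is a monotonic transformation, so it preserves the argmax.
We need to find the index of the maximum logit.
Index 0: 4.1
Index 1: -0.8
Index 2: 0.5
Index 3: -1.9
Index 4: -1.4
Maximum logit = 4.1 at index 0

0


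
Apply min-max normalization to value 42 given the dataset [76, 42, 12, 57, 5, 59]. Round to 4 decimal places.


Min = 5, Max = 76
Range = 76 - 5 = 71
Scaled = (x - min) / (max - min)
= (42 - 5) / 71
= 37 / 71
= 0.5211

0.5211


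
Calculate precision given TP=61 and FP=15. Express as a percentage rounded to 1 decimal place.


Precision = TP / (TP + FP) * 100
= 61 / (61 + 15)
= 61 / 76
= 0.8026
= 80.3%

80.3


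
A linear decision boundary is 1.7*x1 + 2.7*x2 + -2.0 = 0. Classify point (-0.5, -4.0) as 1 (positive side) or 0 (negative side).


Compute 1.7 * -0.5 + 2.7 * -4.0 + -2.0
= -0.85 + -10.8 + -2.0
= -13.65
Since -13.65 < 0, the point is on the negative side.

0


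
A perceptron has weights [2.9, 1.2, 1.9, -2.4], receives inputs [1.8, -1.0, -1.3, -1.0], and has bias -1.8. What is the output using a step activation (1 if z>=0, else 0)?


z = w . x + b
= 2.9*1.8 + 1.2*-1.0 + 1.9*-1.3 + -2.4*-1.0 + -1.8
= 5.22 + -1.2 + -2.47 + 2.4 + -1.8
= 3.95 + -1.8
= 2.15
Since z = 2.15 >= 0, output = 1

1


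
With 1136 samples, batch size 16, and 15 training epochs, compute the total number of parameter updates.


Iterations per epoch = 1136 / 16 = 71
Total updates = iterations_per_epoch * epochs
= 71 * 15
= 1065

1065


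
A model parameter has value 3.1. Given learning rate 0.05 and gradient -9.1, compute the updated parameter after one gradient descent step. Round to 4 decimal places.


w_new = w_old - lr * gradient
= 3.1 - 0.05 * -9.1
= 3.1 - (-0.455)
= 3.5550

3.5550


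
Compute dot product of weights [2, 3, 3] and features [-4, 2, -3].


Element-wise products:
2 * -4 = -8
3 * 2 = 6
3 * -3 = -9
Sum = -8 + 6 + -9
= -11

-11


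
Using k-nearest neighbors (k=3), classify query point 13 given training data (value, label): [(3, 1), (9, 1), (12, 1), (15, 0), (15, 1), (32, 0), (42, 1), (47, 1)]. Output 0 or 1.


Distances from query 13:
Point 12 (class 1): distance = 1
Point 15 (class 0): distance = 2
Point 15 (class 1): distance = 2
K=3 nearest neighbors: classes = [1, 0, 1]
Votes for class 1: 2 / 3
Majority vote => class 1

1


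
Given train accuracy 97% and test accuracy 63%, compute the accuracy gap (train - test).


Gap = train_accuracy - test_accuracy
= 97 - 63
= 34%
This large gap strongly indicates overfitting.

34


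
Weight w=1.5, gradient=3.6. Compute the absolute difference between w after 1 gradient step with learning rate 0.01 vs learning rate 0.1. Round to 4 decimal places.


With lr=0.01: w_new = 1.5 - 0.01 * 3.6 = 1.464
With lr=0.1: w_new = 1.5 - 0.1 * 3.6 = 1.14
Absolute difference = |1.464 - 1.14|
= 0.3240

0.3240


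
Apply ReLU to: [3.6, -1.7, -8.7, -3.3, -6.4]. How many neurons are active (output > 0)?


ReLU(x) = max(0, x) for each element:
ReLU(3.6) = 3.6
ReLU(-1.7) = 0
ReLU(-8.7) = 0
ReLU(-3.3) = 0
ReLU(-6.4) = 0
Active neurons (>0): 1

1


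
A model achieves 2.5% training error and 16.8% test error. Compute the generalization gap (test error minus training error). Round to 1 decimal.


Generalization gap = test_error - train_error
= 16.8 - 2.5
= 14.3%
A large gap suggests overfitting.

14.3


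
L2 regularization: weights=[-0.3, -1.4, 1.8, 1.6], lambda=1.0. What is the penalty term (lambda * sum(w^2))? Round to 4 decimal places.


Squaring each weight:
(-0.3)^2 = 0.09
(-1.4)^2 = 1.96
1.8^2 = 3.24
1.6^2 = 2.56
Sum of squares = 7.85
Penalty = 1.0 * 7.85 = 7.8500

7.8500


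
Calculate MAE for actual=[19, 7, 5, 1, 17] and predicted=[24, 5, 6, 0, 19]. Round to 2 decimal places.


Absolute errors: [5, 2, 1, 1, 2]
Sum of absolute errors = 11
MAE = 11 / 5 = 2.20

2.20


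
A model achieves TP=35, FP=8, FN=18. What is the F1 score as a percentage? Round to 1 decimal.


Precision = TP / (TP + FP) = 35 / 43 = 0.814
Recall = TP / (TP + FN) = 35 / 53 = 0.6604
F1 = 2 * P * R / (P + R)
= 2 * 0.814 * 0.6604 / (0.814 + 0.6604)
= 1.075 / 1.4743
= 0.7292
As percentage: 72.9%

72.9


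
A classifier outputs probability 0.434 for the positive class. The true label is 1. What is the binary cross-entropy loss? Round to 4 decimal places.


For y=1: Loss = -log(p)
= -log(0.434)
= -(-0.8347)
= 0.8347

0.8347


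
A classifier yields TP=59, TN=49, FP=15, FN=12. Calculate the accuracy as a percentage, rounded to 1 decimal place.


Accuracy = (TP + TN) / (TP + TN + FP + FN) * 100
= (59 + 49) / (59 + 49 + 15 + 12)
= 108 / 135
= 0.8
= 80.0%

80.0


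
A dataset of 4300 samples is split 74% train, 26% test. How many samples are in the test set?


Train samples = 4300 * 74% = 3182
Test samples = 4300 - 3182
= 1118

1118


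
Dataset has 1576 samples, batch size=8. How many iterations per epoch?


Iterations per epoch = dataset_size / batch_size
= 1576 / 8
= 197

197


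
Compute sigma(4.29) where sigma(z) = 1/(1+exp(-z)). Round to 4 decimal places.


sigmoid(z) = 1 / (1 + exp(-z))
exp(-(4.29)) = exp(-4.29) = 0.0137
1 + 0.0137 = 1.0137
1 / 1.0137 = 0.9865

0.9865


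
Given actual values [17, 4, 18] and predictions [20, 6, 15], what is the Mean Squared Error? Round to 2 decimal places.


Differences: [-3, -2, 3]
Squared errors: [9, 4, 9]
Sum of squared errors = 22
MSE = 22 / 3 = 7.33

7.33


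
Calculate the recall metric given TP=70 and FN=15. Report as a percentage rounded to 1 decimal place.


Recall = TP / (TP + FN) * 100
= 70 / (70 + 15)
= 70 / 85
= 0.8235
= 82.4%

82.4


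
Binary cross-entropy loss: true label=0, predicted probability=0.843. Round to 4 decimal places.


For y=0: Loss = -log(1-p)
= -log(1 - 0.843)
= -log(0.157)
= -(-1.8515)
= 1.8515

1.8515


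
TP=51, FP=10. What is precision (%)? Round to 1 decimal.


Precision = TP / (TP + FP) * 100
= 51 / (51 + 10)
= 51 / 61
= 0.8361
= 83.6%

83.6


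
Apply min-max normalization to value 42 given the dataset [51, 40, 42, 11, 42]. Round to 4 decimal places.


Min = 11, Max = 51
Range = 51 - 11 = 40
Scaled = (x - min) / (max - min)
= (42 - 11) / 40
= 31 / 40
= 0.7750

0.7750


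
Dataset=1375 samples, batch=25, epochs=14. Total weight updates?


Iterations per epoch = 1375 / 25 = 55
Total updates = iterations_per_epoch * epochs
= 55 * 14
= 770

770


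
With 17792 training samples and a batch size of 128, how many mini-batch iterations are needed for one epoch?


Iterations per epoch = dataset_size / batch_size
= 17792 / 128
= 139

139


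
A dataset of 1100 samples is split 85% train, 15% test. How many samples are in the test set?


Train samples = 1100 * 85% = 935
Test samples = 1100 - 935
= 165

165


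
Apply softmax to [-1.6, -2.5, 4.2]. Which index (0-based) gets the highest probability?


Softmax is a monotonic transformation, so it preserves the argmax.
We need to find the index of the maximum logit.
Index 0: -1.6
Index 1: -2.5
Index 2: 4.2
Maximum logit = 4.2 at index 2

2


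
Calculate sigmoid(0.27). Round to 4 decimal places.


sigmoid(z) = 1 / (1 + exp(-z))
exp(-(0.27)) = exp(-0.27) = 0.7634
1 + 0.7634 = 1.7634
1 / 1.7634 = 0.5671

0.5671


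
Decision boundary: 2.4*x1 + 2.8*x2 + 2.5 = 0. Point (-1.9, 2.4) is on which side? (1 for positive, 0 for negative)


Compute 2.4 * -1.9 + 2.8 * 2.4 + 2.5
= -4.56 + 6.72 + 2.5
= 4.66
Since 4.66 >= 0, the point is on the positive side.

1


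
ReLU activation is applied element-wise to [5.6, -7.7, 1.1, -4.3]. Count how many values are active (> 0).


ReLU(x) = max(0, x) for each element:
ReLU(5.6) = 5.6
ReLU(-7.7) = 0
ReLU(1.1) = 1.1
ReLU(-4.3) = 0
Active neurons (>0): 2

2


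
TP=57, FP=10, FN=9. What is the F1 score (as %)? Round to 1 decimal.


Precision = TP / (TP + FP) = 57 / 67 = 0.8507
Recall = TP / (TP + FN) = 57 / 66 = 0.8636
F1 = 2 * P * R / (P + R)
= 2 * 0.8507 * 0.8636 / (0.8507 + 0.8636)
= 1.4695 / 1.7144
= 0.8571
As percentage: 85.7%

85.7


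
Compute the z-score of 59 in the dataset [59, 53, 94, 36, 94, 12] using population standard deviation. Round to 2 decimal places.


Mean = (59 + 53 + 94 + 36 + 94 + 12) / 6 = 58.0
Variance = sum((x_i - mean)^2) / n = 869.6667
Std = sqrt(869.6667) = 29.4901
Z = (x - mean) / std
= (59 - 58.0) / 29.4901
= 1.0 / 29.4901
= 0.03

0.03


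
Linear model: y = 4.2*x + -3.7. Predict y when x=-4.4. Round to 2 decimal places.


y = 4.2 * -4.4 + (-3.7)
= -18.48 + (-3.7)
= -22.18

-22.18


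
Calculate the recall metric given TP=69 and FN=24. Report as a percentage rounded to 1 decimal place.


Recall = TP / (TP + FN) * 100
= 69 / (69 + 24)
= 69 / 93
= 0.7419
= 74.2%

74.2


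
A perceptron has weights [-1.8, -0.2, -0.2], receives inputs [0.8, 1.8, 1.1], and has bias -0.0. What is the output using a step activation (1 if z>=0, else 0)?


z = w . x + b
= -1.8*0.8 + -0.2*1.8 + -0.2*1.1 + -0.0
= -1.44 + -0.36 + -0.22 + -0.0
= -2.02 + -0.0
= -2.02
Since z = -2.02 < 0, output = 0

0


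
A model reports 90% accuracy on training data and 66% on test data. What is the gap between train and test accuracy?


Gap = train_accuracy - test_accuracy
= 90 - 66
= 24%
This large gap strongly indicates overfitting.

24


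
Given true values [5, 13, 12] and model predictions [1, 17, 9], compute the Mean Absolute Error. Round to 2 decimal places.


Absolute errors: [4, 4, 3]
Sum of absolute errors = 11
MAE = 11 / 3 = 3.67

3.67


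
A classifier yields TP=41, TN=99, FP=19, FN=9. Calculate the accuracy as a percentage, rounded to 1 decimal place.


Accuracy = (TP + TN) / (TP + TN + FP + FN) * 100
= (41 + 99) / (41 + 99 + 19 + 9)
= 140 / 168
= 0.8333
= 83.3%

83.3


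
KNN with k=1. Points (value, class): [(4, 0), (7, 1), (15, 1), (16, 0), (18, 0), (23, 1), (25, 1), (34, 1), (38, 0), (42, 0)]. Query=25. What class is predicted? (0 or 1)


Distances from query 25:
Point 25 (class 1): distance = 0
K=1 nearest neighbors: classes = [1]
Votes for class 1: 1 / 1
Majority vote => class 1

1


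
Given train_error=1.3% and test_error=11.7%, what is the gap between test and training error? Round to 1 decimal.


Generalization gap = test_error - train_error
= 11.7 - 1.3
= 10.4%
A large gap suggests overfitting.

10.4


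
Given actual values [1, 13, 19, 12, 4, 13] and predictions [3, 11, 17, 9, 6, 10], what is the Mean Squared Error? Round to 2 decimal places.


Differences: [-2, 2, 2, 3, -2, 3]
Squared errors: [4, 4, 4, 9, 4, 9]
Sum of squared errors = 34
MSE = 34 / 6 = 5.67

5.67


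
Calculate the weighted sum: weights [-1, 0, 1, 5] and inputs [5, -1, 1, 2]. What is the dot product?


Element-wise products:
-1 * 5 = -5
0 * -1 = 0
1 * 1 = 1
5 * 2 = 10
Sum = -5 + 0 + 1 + 10
= 6

6


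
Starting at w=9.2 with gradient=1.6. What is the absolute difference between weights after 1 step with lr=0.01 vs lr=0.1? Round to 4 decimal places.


With lr=0.01: w_new = 9.2 - 0.01 * 1.6 = 9.184
With lr=0.1: w_new = 9.2 - 0.1 * 1.6 = 9.04
Absolute difference = |9.184 - 9.04|
= 0.1440

0.1440


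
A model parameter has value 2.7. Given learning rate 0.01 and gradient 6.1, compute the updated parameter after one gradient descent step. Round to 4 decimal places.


w_new = w_old - lr * gradient
= 2.7 - 0.01 * 6.1
= 2.7 - (0.061)
= 2.6390

2.6390


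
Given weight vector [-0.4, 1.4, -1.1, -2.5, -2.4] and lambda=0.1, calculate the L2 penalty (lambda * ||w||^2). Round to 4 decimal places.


Squaring each weight:
(-0.4)^2 = 0.16
1.4^2 = 1.96
(-1.1)^2 = 1.21
(-2.5)^2 = 6.25
(-2.4)^2 = 5.76
Sum of squares = 15.34
Penalty = 0.1 * 15.34 = 1.5340

1.5340


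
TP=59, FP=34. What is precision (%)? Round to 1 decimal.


Precision = TP / (TP + FP) * 100
= 59 / (59 + 34)
= 59 / 93
= 0.6344
= 63.4%

63.4


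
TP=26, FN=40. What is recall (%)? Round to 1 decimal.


Recall = TP / (TP + FN) * 100
= 26 / (26 + 40)
= 26 / 66
= 0.3939
= 39.4%

39.4


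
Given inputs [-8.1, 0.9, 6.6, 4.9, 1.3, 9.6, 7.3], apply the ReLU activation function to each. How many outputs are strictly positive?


ReLU(x) = max(0, x) for each element:
ReLU(-8.1) = 0
ReLU(0.9) = 0.9
ReLU(6.6) = 6.6
ReLU(4.9) = 4.9
ReLU(1.3) = 1.3
ReLU(9.6) = 9.6
ReLU(7.3) = 7.3
Active neurons (>0): 6

6


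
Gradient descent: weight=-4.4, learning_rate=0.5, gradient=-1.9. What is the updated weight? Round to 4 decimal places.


w_new = w_old - lr * gradient
= -4.4 - 0.5 * -1.9
= -4.4 - (-0.95)
= -3.4500

-3.4500


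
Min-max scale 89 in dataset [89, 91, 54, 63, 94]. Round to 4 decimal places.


Min = 54, Max = 94
Range = 94 - 54 = 40
Scaled = (x - min) / (max - min)
= (89 - 54) / 40
= 35 / 40
= 0.8750

0.8750


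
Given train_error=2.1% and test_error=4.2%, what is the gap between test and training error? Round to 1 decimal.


Generalization gap = test_error - train_error
= 4.2 - 2.1
= 2.1%
A moderate gap.

2.1


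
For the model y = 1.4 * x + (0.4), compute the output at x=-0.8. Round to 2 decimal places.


y = 1.4 * -0.8 + (0.4)
= -1.12 + (0.4)
= -0.72

-0.72


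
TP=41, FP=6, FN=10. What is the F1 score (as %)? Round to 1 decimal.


Precision = TP / (TP + FP) = 41 / 47 = 0.8723
Recall = TP / (TP + FN) = 41 / 51 = 0.8039
F1 = 2 * P * R / (P + R)
= 2 * 0.8723 * 0.8039 / (0.8723 + 0.8039)
= 1.4026 / 1.6763
= 0.8367
As percentage: 83.7%

83.7


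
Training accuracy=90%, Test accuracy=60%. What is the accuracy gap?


Gap = train_accuracy - test_accuracy
= 90 - 60
= 30%
This large gap strongly indicates overfitting.

30


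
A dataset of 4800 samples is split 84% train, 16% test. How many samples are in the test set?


Train samples = 4800 * 84% = 4032
Test samples = 4800 - 4032
= 768

768


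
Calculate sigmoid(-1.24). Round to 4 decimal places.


sigmoid(z) = 1 / (1 + exp(-z))
exp(-(-1.24)) = exp(1.24) = 3.4556
1 + 3.4556 = 4.4556
1 / 4.4556 = 0.2244

0.2244


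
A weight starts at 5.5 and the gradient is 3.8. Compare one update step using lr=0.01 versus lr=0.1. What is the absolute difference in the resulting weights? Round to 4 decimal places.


With lr=0.01: w_new = 5.5 - 0.01 * 3.8 = 5.462
With lr=0.1: w_new = 5.5 - 0.1 * 3.8 = 5.12
Absolute difference = |5.462 - 5.12|
= 0.3420

0.3420


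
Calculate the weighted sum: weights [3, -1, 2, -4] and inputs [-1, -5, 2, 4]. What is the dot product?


Element-wise products:
3 * -1 = -3
-1 * -5 = 5
2 * 2 = 4
-4 * 4 = -16
Sum = -3 + 5 + 4 + -16
= -10

-10


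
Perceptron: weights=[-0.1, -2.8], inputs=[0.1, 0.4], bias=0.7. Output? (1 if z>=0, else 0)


z = w . x + b
= -0.1*0.1 + -2.8*0.4 + 0.7
= -0.01 + -1.12 + 0.7
= -1.13 + 0.7
= -0.43
Since z = -0.43 < 0, output = 0

0


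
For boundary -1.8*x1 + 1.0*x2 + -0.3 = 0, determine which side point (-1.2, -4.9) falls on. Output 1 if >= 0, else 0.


Compute -1.8 * -1.2 + 1.0 * -4.9 + -0.3
= 2.16 + -4.9 + -0.3
= -3.04
Since -3.04 < 0, the point is on the negative side.

0


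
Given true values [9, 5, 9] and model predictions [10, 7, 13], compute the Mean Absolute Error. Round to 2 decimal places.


Absolute errors: [1, 2, 4]
Sum of absolute errors = 7
MAE = 7 / 3 = 2.33

2.33


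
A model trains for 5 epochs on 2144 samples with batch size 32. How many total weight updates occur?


Iterations per epoch = 2144 / 32 = 67
Total updates = iterations_per_epoch * epochs
= 67 * 5
= 335

335


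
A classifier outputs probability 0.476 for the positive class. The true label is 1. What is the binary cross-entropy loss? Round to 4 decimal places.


For y=1: Loss = -log(p)
= -log(0.476)
= -(-0.7423)
= 0.7423

0.7423


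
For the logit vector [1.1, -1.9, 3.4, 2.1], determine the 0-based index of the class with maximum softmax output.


Softmax is a monotonic transformation, so it preserves the argmax.
We need to find the index of the maximum logit.
Index 0: 1.1
Index 1: -1.9
Index 2: 3.4
Index 3: 2.1
Maximum logit = 3.4 at index 2

2


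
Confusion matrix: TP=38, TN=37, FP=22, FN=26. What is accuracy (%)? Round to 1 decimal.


Accuracy = (TP + TN) / (TP + TN + FP + FN) * 100
= (38 + 37) / (38 + 37 + 22 + 26)
= 75 / 123
= 0.6098
= 61.0%

61.0


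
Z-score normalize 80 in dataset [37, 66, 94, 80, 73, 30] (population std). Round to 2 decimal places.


Mean = (37 + 66 + 94 + 80 + 73 + 30) / 6 = 63.3333
Variance = sum((x_i - mean)^2) / n = 520.5556
Std = sqrt(520.5556) = 22.8157
Z = (x - mean) / std
= (80 - 63.3333) / 22.8157
= 16.6667 / 22.8157
= 0.73

0.73


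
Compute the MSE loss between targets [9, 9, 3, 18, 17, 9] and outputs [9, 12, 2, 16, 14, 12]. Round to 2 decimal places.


Differences: [0, -3, 1, 2, 3, -3]
Squared errors: [0, 9, 1, 4, 9, 9]
Sum of squared errors = 32
MSE = 32 / 6 = 5.33

5.33


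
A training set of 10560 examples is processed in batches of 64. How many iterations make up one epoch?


Iterations per epoch = dataset_size / batch_size
= 10560 / 64
= 165

165


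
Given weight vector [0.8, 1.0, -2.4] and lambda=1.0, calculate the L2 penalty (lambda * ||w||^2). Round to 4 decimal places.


Squaring each weight:
0.8^2 = 0.64
1.0^2 = 1.0
(-2.4)^2 = 5.76
Sum of squares = 7.4
Penalty = 1.0 * 7.4 = 7.4000

7.4000


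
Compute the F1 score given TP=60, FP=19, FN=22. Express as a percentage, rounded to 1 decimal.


Precision = TP / (TP + FP) = 60 / 79 = 0.7595
Recall = TP / (TP + FN) = 60 / 82 = 0.7317
F1 = 2 * P * R / (P + R)
= 2 * 0.7595 * 0.7317 / (0.7595 + 0.7317)
= 1.1115 / 1.4912
= 0.7453
As percentage: 74.5%

74.5


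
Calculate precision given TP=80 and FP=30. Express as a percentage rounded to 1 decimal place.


Precision = TP / (TP + FP) * 100
= 80 / (80 + 30)
= 80 / 110
= 0.7273
= 72.7%

72.7


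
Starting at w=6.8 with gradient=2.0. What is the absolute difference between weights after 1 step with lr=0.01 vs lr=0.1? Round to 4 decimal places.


With lr=0.01: w_new = 6.8 - 0.01 * 2.0 = 6.78
With lr=0.1: w_new = 6.8 - 0.1 * 2.0 = 6.6
Absolute difference = |6.78 - 6.6|
= 0.1800

0.1800


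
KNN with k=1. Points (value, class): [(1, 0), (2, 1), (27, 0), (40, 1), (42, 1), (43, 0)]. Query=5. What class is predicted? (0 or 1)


Distances from query 5:
Point 2 (class 1): distance = 3
K=1 nearest neighbors: classes = [1]
Votes for class 1: 1 / 1
Majority vote => class 1

1


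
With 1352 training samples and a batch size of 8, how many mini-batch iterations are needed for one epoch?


Iterations per epoch = dataset_size / batch_size
= 1352 / 8
= 169

169


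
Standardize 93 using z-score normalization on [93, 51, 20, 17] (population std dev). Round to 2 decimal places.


Mean = (93 + 51 + 20 + 17) / 4 = 45.25
Variance = sum((x_i - mean)^2) / n = 937.1875
Std = sqrt(937.1875) = 30.6135
Z = (x - mean) / std
= (93 - 45.25) / 30.6135
= 47.75 / 30.6135
= 1.56

1.56


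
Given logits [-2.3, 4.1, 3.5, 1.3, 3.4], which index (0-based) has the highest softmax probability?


Softmax is a monotonic transformation, so it preserves the argmax.
We need to find the index of the maximum logit.
Index 0: -2.3
Index 1: 4.1
Index 2: 3.5
Index 3: 1.3
Index 4: 3.4
Maximum logit = 4.1 at index 1

1


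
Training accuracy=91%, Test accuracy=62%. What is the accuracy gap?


Gap = train_accuracy - test_accuracy
= 91 - 62
= 29%
This large gap strongly indicates overfitting.

29


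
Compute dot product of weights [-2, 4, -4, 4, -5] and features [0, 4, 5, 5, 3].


Element-wise products:
-2 * 0 = 0
4 * 4 = 16
-4 * 5 = -20
4 * 5 = 20
-5 * 3 = -15
Sum = 0 + 16 + -20 + 20 + -15
= 1

1


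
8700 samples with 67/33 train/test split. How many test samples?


Train samples = 8700 * 67% = 5829
Test samples = 8700 - 5829
= 2871

2871


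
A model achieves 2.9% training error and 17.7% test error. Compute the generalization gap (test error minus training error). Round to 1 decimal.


Generalization gap = test_error - train_error
= 17.7 - 2.9
= 14.8%
A large gap suggests overfitting.

14.8


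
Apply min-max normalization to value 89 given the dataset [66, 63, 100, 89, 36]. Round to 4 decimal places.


Min = 36, Max = 100
Range = 100 - 36 = 64
Scaled = (x - min) / (max - min)
= (89 - 36) / 64
= 53 / 64
= 0.8281

0.8281


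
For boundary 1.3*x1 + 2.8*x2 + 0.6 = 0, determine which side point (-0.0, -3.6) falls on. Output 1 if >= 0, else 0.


Compute 1.3 * -0.0 + 2.8 * -3.6 + 0.6
= -0.0 + -10.08 + 0.6
= -9.48
Since -9.48 < 0, the point is on the negative side.

0


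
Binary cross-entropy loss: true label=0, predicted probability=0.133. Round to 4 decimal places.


For y=0: Loss = -log(1-p)
= -log(1 - 0.133)
= -log(0.867)
= -(-0.1427)
= 0.1427

0.1427


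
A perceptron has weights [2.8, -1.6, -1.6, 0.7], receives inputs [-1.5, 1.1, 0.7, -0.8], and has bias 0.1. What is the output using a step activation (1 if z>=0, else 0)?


z = w . x + b
= 2.8*-1.5 + -1.6*1.1 + -1.6*0.7 + 0.7*-0.8 + 0.1
= -4.2 + -1.76 + -1.12 + -0.56 + 0.1
= -7.64 + 0.1
= -7.54
Since z = -7.54 < 0, output = 0

0


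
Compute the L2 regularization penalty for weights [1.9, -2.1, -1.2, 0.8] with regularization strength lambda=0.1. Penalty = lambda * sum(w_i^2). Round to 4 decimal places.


Squaring each weight:
1.9^2 = 3.61
(-2.1)^2 = 4.41
(-1.2)^2 = 1.44
0.8^2 = 0.64
Sum of squares = 10.1
Penalty = 0.1 * 10.1 = 1.0100

1.0100


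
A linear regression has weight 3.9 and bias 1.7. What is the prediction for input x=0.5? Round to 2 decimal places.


y = 3.9 * 0.5 + (1.7)
= 1.95 + (1.7)
= 3.65

3.65


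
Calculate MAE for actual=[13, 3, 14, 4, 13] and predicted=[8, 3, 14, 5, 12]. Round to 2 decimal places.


Absolute errors: [5, 0, 0, 1, 1]
Sum of absolute errors = 7
MAE = 7 / 5 = 1.40

1.40


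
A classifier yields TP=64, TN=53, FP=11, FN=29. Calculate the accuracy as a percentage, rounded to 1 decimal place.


Accuracy = (TP + TN) / (TP + TN + FP + FN) * 100
= (64 + 53) / (64 + 53 + 11 + 29)
= 117 / 157
= 0.7452
= 74.5%

74.5


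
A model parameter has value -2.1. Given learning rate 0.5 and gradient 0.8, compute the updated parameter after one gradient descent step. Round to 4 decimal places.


w_new = w_old - lr * gradient
= -2.1 - 0.5 * 0.8
= -2.1 - (0.4)
= -2.5000

-2.5000


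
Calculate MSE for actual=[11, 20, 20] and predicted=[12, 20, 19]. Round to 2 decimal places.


Differences: [-1, 0, 1]
Squared errors: [1, 0, 1]
Sum of squared errors = 2
MSE = 2 / 3 = 0.67

0.67


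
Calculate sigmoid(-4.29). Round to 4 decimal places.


sigmoid(z) = 1 / (1 + exp(-z))
exp(-(-4.29)) = exp(4.29) = 72.9665
1 + 72.9665 = 73.9665
1 / 73.9665 = 0.0135

0.0135


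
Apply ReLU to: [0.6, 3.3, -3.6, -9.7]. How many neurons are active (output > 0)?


ReLU(x) = max(0, x) for each element:
ReLU(0.6) = 0.6
ReLU(3.3) = 3.3
ReLU(-3.6) = 0
ReLU(-9.7) = 0
Active neurons (>0): 2

2


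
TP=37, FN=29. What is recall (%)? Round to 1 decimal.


Recall = TP / (TP + FN) * 100
= 37 / (37 + 29)
= 37 / 66
= 0.5606
= 56.1%

56.1


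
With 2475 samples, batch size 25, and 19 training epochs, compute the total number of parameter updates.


Iterations per epoch = 2475 / 25 = 99
Total updates = iterations_per_epoch * epochs
= 99 * 19
= 1881

1881


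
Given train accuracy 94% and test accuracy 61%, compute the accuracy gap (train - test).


Gap = train_accuracy - test_accuracy
= 94 - 61
= 33%
This large gap strongly indicates overfitting.

33


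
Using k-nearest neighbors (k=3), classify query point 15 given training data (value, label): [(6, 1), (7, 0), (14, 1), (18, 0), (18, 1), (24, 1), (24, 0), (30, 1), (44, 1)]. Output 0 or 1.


Distances from query 15:
Point 14 (class 1): distance = 1
Point 18 (class 0): distance = 3
Point 18 (class 1): distance = 3
K=3 nearest neighbors: classes = [1, 0, 1]
Votes for class 1: 2 / 3
Majority vote => class 1

1


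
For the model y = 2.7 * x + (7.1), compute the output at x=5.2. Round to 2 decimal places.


y = 2.7 * 5.2 + (7.1)
= 14.04 + (7.1)
= 21.14

21.14


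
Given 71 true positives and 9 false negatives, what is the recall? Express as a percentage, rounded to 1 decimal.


Recall = TP / (TP + FN) * 100
= 71 / (71 + 9)
= 71 / 80
= 0.8875
= 88.8%

88.8


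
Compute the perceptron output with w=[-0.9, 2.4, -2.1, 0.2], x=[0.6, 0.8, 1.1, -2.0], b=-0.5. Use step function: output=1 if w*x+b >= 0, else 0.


z = w . x + b
= -0.9*0.6 + 2.4*0.8 + -2.1*1.1 + 0.2*-2.0 + -0.5
= -0.54 + 1.92 + -2.31 + -0.4 + -0.5
= -1.33 + -0.5
= -1.83
Since z = -1.83 < 0, output = 0

0


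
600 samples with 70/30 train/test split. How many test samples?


Train samples = 600 * 70% = 420
Test samples = 600 - 420
= 180

180


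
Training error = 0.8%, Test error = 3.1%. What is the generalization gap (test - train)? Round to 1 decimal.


Generalization gap = test_error - train_error
= 3.1 - 0.8
= 2.3%
A moderate gap.

2.3


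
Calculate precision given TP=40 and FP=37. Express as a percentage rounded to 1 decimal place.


Precision = TP / (TP + FP) * 100
= 40 / (40 + 37)
= 40 / 77
= 0.5195
= 51.9%

51.9


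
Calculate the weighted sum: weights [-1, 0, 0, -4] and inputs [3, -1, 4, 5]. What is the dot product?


Element-wise products:
-1 * 3 = -3
0 * -1 = 0
0 * 4 = 0
-4 * 5 = -20
Sum = -3 + 0 + 0 + -20
= -23

-23


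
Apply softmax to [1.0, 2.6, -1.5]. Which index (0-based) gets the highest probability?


Softmax is a monotonic transformation, so it preserves the argmax.
We need to find the index of the maximum logit.
Index 0: 1.0
Index 1: 2.6
Index 2: -1.5
Maximum logit = 2.6 at index 1

1


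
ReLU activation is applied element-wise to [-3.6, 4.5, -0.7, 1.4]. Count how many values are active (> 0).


ReLU(x) = max(0, x) for each element:
ReLU(-3.6) = 0
ReLU(4.5) = 4.5
ReLU(-0.7) = 0
ReLU(1.4) = 1.4
Active neurons (>0): 2

2


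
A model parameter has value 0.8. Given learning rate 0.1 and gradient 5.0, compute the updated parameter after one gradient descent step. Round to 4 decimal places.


w_new = w_old - lr * gradient
= 0.8 - 0.1 * 5.0
= 0.8 - (0.5)
= 0.3000

0.3000


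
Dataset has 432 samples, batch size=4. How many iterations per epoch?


Iterations per epoch = dataset_size / batch_size
= 432 / 4
= 108

108


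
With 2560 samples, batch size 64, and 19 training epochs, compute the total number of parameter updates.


Iterations per epoch = 2560 / 64 = 40
Total updates = iterations_per_epoch * epochs
= 40 * 19
= 760

760


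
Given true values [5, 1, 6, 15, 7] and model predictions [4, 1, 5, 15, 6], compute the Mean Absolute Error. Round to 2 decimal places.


Absolute errors: [1, 0, 1, 0, 1]
Sum of absolute errors = 3
MAE = 3 / 5 = 0.60

0.60


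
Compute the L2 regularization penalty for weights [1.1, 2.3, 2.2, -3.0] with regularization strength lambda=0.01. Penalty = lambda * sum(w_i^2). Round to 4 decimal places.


Squaring each weight:
1.1^2 = 1.21
2.3^2 = 5.29
2.2^2 = 4.84
(-3.0)^2 = 9.0
Sum of squares = 20.34
Penalty = 0.01 * 20.34 = 0.2034

0.2034


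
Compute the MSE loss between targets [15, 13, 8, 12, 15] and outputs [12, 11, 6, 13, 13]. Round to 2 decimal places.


Differences: [3, 2, 2, -1, 2]
Squared errors: [9, 4, 4, 1, 4]
Sum of squared errors = 22
MSE = 22 / 5 = 4.40

4.40


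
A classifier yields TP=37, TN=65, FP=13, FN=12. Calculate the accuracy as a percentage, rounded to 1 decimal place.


Accuracy = (TP + TN) / (TP + TN + FP + FN) * 100
= (37 + 65) / (37 + 65 + 13 + 12)
= 102 / 127
= 0.8031
= 80.3%

80.3


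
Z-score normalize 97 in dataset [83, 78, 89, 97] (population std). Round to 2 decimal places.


Mean = (83 + 78 + 89 + 97) / 4 = 86.75
Variance = sum((x_i - mean)^2) / n = 50.1875
Std = sqrt(50.1875) = 7.0843
Z = (x - mean) / std
= (97 - 86.75) / 7.0843
= 10.25 / 7.0843
= 1.45

1.45


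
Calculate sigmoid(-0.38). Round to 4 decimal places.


sigmoid(z) = 1 / (1 + exp(-z))
exp(-(-0.38)) = exp(0.38) = 1.4623
1 + 1.4623 = 2.4623
1 / 2.4623 = 0.4061

0.4061


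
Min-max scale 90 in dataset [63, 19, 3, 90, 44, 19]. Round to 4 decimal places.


Min = 3, Max = 90
Range = 90 - 3 = 87
Scaled = (x - min) / (max - min)
= (90 - 3) / 87
= 87 / 87
= 1.0000

1.0000


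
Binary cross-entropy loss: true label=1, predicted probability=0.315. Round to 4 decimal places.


For y=1: Loss = -log(p)
= -log(0.315)
= -(-1.1552)
= 1.1552

1.1552


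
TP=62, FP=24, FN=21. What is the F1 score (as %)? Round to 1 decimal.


Precision = TP / (TP + FP) = 62 / 86 = 0.7209
Recall = TP / (TP + FN) = 62 / 83 = 0.747
F1 = 2 * P * R / (P + R)
= 2 * 0.7209 * 0.747 / (0.7209 + 0.747)
= 1.0771 / 1.4679
= 0.7337
As percentage: 73.4%

73.4


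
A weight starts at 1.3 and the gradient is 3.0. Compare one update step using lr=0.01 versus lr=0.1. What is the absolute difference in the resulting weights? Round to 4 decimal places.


With lr=0.01: w_new = 1.3 - 0.01 * 3.0 = 1.27
With lr=0.1: w_new = 1.3 - 0.1 * 3.0 = 1.0
Absolute difference = |1.27 - 1.0|
= 0.2700

0.2700


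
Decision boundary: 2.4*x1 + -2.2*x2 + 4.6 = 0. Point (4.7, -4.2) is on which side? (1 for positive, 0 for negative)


Compute 2.4 * 4.7 + -2.2 * -4.2 + 4.6
= 11.28 + 9.24 + 4.6
= 25.12
Since 25.12 >= 0, the point is on the positive side.

1


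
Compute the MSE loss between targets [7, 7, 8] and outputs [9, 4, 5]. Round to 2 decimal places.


Differences: [-2, 3, 3]
Squared errors: [4, 9, 9]
Sum of squared errors = 22
MSE = 22 / 3 = 7.33

7.33


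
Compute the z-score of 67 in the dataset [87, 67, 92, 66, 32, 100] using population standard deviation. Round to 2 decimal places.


Mean = (87 + 67 + 92 + 66 + 32 + 100) / 6 = 74.0
Variance = sum((x_i - mean)^2) / n = 507.6667
Std = sqrt(507.6667) = 22.5315
Z = (x - mean) / std
= (67 - 74.0) / 22.5315
= -7.0 / 22.5315
= -0.31

-0.31


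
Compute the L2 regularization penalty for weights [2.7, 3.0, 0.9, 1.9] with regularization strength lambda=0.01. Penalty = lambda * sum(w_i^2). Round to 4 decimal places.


Squaring each weight:
2.7^2 = 7.29
3.0^2 = 9.0
0.9^2 = 0.81
1.9^2 = 3.61
Sum of squares = 20.71
Penalty = 0.01 * 20.71 = 0.2071

0.2071


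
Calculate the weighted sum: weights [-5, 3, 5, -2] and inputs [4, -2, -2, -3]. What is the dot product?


Element-wise products:
-5 * 4 = -20
3 * -2 = -6
5 * -2 = -10
-2 * -3 = 6
Sum = -20 + -6 + -10 + 6
= -30

-30


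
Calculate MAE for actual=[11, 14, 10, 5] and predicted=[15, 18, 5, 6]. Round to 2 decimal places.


Absolute errors: [4, 4, 5, 1]
Sum of absolute errors = 14
MAE = 14 / 4 = 3.50

3.50


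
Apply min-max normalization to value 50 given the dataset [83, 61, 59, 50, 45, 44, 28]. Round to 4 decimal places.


Min = 28, Max = 83
Range = 83 - 28 = 55
Scaled = (x - min) / (max - min)
= (50 - 28) / 55
= 22 / 55
= 0.4000

0.4000


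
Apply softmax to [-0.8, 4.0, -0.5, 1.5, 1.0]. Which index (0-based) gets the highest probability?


Softmax is a monotonic transformation, so it preserves the argmax.
We need to find the index of the maximum logit.
Index 0: -0.8
Index 1: 4.0
Index 2: -0.5
Index 3: 1.5
Index 4: 1.0
Maximum logit = 4.0 at index 1

1


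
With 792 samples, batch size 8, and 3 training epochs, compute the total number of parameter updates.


Iterations per epoch = 792 / 8 = 99
Total updates = iterations_per_epoch * epochs
= 99 * 3
= 297

297


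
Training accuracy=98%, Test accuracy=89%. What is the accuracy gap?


Gap = train_accuracy - test_accuracy
= 98 - 89
= 9%
This moderate gap may indicate mild overfitting.

9


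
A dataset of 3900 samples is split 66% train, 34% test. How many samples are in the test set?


Train samples = 3900 * 66% = 2574
Test samples = 3900 - 2574
= 1326

1326


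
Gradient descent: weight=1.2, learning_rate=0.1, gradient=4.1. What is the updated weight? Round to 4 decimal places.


w_new = w_old - lr * gradient
= 1.2 - 0.1 * 4.1
= 1.2 - (0.41)
= 0.7900

0.7900


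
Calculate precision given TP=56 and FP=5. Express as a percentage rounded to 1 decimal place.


Precision = TP / (TP + FP) * 100
= 56 / (56 + 5)
= 56 / 61
= 0.918
= 91.8%

91.8


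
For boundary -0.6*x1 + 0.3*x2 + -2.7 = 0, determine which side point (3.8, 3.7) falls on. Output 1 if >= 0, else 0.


Compute -0.6 * 3.8 + 0.3 * 3.7 + -2.7
= -2.28 + 1.11 + -2.7
= -3.87
Since -3.87 < 0, the point is on the negative side.

0


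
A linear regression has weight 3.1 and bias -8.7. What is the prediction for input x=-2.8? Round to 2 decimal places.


y = 3.1 * -2.8 + (-8.7)
= -8.68 + (-8.7)
= -17.38

-17.38


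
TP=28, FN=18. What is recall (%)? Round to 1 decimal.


Recall = TP / (TP + FN) * 100
= 28 / (28 + 18)
= 28 / 46
= 0.6087
= 60.9%

60.9


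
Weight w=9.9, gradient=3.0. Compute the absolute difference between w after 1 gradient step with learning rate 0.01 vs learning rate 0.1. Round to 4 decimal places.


With lr=0.01: w_new = 9.9 - 0.01 * 3.0 = 9.87
With lr=0.1: w_new = 9.9 - 0.1 * 3.0 = 9.6
Absolute difference = |9.87 - 9.6|
= 0.2700

0.2700


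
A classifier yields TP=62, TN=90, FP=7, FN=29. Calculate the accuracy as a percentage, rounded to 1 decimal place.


Accuracy = (TP + TN) / (TP + TN + FP + FN) * 100
= (62 + 90) / (62 + 90 + 7 + 29)
= 152 / 188
= 0.8085
= 80.9%

80.9


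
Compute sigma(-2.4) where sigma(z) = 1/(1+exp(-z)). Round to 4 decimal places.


sigmoid(z) = 1 / (1 + exp(-z))
exp(-(-2.4)) = exp(2.4) = 11.0232
1 + 11.0232 = 12.0232
1 / 12.0232 = 0.0832

0.0832


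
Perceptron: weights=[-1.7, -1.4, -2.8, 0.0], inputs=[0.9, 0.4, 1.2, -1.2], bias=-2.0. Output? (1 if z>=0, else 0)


z = w . x + b
= -1.7*0.9 + -1.4*0.4 + -2.8*1.2 + 0.0*-1.2 + -2.0
= -1.53 + -0.56 + -3.36 + -0.0 + -2.0
= -5.45 + -2.0
= -7.45
Since z = -7.45 < 0, output = 0

0


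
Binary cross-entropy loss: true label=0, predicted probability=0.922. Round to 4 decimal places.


For y=0: Loss = -log(1-p)
= -log(1 - 0.922)
= -log(0.078)
= -(-2.551)
= 2.5510

2.5510


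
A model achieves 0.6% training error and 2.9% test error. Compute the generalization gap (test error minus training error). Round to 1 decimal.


Generalization gap = test_error - train_error
= 2.9 - 0.6
= 2.3%
A moderate gap.

2.3


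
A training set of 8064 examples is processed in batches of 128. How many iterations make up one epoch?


Iterations per epoch = dataset_size / batch_size
= 8064 / 128
= 63

63


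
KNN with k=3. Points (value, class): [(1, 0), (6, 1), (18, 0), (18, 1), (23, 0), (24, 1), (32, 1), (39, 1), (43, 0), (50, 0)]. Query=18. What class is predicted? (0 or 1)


Distances from query 18:
Point 18 (class 0): distance = 0
Point 18 (class 1): distance = 0
Point 23 (class 0): distance = 5
K=3 nearest neighbors: classes = [0, 1, 0]
Votes for class 1: 1 / 3
Majority vote => class 0

0


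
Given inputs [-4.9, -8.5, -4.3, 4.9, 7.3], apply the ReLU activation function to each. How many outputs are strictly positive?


ReLU(x) = max(0, x) for each element:
ReLU(-4.9) = 0
ReLU(-8.5) = 0
ReLU(-4.3) = 0
ReLU(4.9) = 4.9
ReLU(7.3) = 7.3
Active neurons (>0): 2

2


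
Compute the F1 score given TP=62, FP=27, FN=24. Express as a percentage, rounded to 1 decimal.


Precision = TP / (TP + FP) = 62 / 89 = 0.6966
Recall = TP / (TP + FN) = 62 / 86 = 0.7209
F1 = 2 * P * R / (P + R)
= 2 * 0.6966 * 0.7209 / (0.6966 + 0.7209)
= 1.0044 / 1.4176
= 0.7086
As percentage: 70.9%

70.9


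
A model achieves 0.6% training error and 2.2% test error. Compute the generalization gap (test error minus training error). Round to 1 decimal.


Generalization gap = test_error - train_error
= 2.2 - 0.6
= 1.6%
A small gap suggests good generalization.

1.6


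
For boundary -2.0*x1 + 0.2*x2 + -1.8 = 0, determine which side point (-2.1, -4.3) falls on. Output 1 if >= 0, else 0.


Compute -2.0 * -2.1 + 0.2 * -4.3 + -1.8
= 4.2 + -0.86 + -1.8
= 1.54
Since 1.54 >= 0, the point is on the positive side.

1


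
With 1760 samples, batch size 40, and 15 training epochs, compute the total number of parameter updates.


Iterations per epoch = 1760 / 40 = 44
Total updates = iterations_per_epoch * epochs
= 44 * 15
= 660

660


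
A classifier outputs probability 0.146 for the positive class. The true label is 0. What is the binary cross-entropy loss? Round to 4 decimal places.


For y=0: Loss = -log(1-p)
= -log(1 - 0.146)
= -log(0.854)
= -(-0.1578)
= 0.1578

0.1578
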